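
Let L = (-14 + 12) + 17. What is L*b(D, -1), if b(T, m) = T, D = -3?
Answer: -45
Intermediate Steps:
L = 15 (L = -2 + 17 = 15)
L*b(D, -1) = 15*(-3) = -45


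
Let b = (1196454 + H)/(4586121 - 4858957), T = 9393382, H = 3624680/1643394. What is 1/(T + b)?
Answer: 112094261346/1052943725268574783 ≈ 1.0646e-7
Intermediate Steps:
H = 1812340/821697 (H = 3624680*(1/1643394) = 1812340/821697 ≈ 2.2056)
b = -491562237389/112094261346 (b = (1196454 + 1812340/821697)/(4586121 - 4858957) = (983124474778/821697)/(-272836) = (983124474778/821697)*(-1/272836) = -491562237389/112094261346 ≈ -4.3853)
1/(T + b) = 1/(9393382 - 491562237389/112094261346) = 1/(1052943725268574783/112094261346) = 112094261346/1052943725268574783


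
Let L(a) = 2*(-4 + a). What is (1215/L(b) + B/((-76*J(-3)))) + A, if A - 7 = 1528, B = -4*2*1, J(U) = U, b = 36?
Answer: 5668807/3648 ≈ 1553.9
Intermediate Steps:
L(a) = -8 + 2*a
B = -8 (B = -8*1 = -8)
A = 1535 (A = 7 + 1528 = 1535)
(1215/L(b) + B/((-76*J(-3)))) + A = (1215/(-8 + 2*36) - 8/((-76*(-3)))) + 1535 = (1215/(-8 + 72) - 8/228) + 1535 = (1215/64 - 8*1/228) + 1535 = (1215*(1/64) - 2/57) + 1535 = (1215/64 - 2/57) + 1535 = 69127/3648 + 1535 = 5668807/3648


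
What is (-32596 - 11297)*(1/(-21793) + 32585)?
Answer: -31169512411272/21793 ≈ -1.4303e+9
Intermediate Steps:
(-32596 - 11297)*(1/(-21793) + 32585) = -43893*(-1/21793 + 32585) = -43893*710124904/21793 = -31169512411272/21793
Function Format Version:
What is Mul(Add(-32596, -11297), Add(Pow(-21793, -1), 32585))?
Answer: Rational(-31169512411272, 21793) ≈ -1.4303e+9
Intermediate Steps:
Mul(Add(-32596, -11297), Add(Pow(-21793, -1), 32585)) = Mul(-43893, Add(Rational(-1, 21793), 32585)) = Mul(-43893, Rational(710124904, 21793)) = Rational(-31169512411272, 21793)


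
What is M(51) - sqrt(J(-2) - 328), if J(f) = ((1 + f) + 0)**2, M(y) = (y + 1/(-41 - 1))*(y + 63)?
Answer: 40679/7 - I*sqrt(327) ≈ 5811.3 - 18.083*I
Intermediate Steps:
M(y) = (63 + y)*(-1/42 + y) (M(y) = (y + 1/(-42))*(63 + y) = (y - 1/42)*(63 + y) = (-1/42 + y)*(63 + y) = (63 + y)*(-1/42 + y))
J(f) = (1 + f)**2
M(51) - sqrt(J(-2) - 328) = (-3/2 + 51**2 + (2645/42)*51) - sqrt((1 - 2)**2 - 328) = (-3/2 + 2601 + 44965/14) - sqrt((-1)**2 - 328) = 40679/7 - sqrt(1 - 328) = 40679/7 - sqrt(-327) = 40679/7 - I*sqrt(327)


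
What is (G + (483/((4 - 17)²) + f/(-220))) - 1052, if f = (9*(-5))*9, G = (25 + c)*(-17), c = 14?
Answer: -12717799/7436 ≈ -1710.3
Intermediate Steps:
G = -663 (G = (25 + 14)*(-17) = 39*(-17) = -663)
f = -405 (f = -45*9 = -405)
(G + (483/((4 - 17)²) + f/(-220))) - 1052 = (-663 + (483/((4 - 17)²) - 405/(-220))) - 1052 = (-663 + (483/((-13)²) - 405*(-1/220))) - 1052 = (-663 + (483/169 + 81/44)) - 1052 = (-663 + 34941/7436) - 1052 = -4895127/7436 - 1052 = -12717799/7436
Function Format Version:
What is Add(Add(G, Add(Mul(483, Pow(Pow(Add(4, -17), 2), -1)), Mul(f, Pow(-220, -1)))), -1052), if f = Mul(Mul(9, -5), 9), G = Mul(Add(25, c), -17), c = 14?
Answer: Rational(-12717799, 7436) ≈ -1710.3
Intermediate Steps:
G = -663 (G = Mul(Add(25, 14), -17) = Mul(39, -17) = -663)
f = -405 (f = Mul(-45, 9) = -405)
Add(Add(G, Add(Mul(483, Pow(Pow(Add(4, -17), 2), -1)), Mul(f, Pow(-220, -1)))), -1052) = Add(Add(-663, Add(Mul(483, Pow(Pow(Add(4, -17), 2), -1)), Mul(-405, Pow(-220, -1)))), -1052) = Add(Add(-663, Add(Mul(483, Pow(Pow(-13, 2), -1)), Mul(-405, Rational(-1, 220)))), -1052) = Add(Add(-663, Add(Mul(483, Pow(169, -1)), Rational(81, 44))), -1052) = Add(Add(-663, Add(Mul(483, Rational(1, 169)), Rational(81, 44))), -1052) = Add(Add(-663, Add(Rational(483, 169), Rational(81, 44))), -1052) = Add(Add(-663, Rational(34941, 7436)), -1052) = Add(Rational(-4895127, 7436), -1052) = Rational(-12717799, 7436)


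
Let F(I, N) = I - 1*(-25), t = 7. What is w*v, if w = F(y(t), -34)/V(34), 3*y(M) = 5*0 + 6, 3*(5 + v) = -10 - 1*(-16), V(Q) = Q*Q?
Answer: -81/1156 ≈ -0.070069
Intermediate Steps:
V(Q) = Q²
v = -3 (v = -5 + (-10 - 1*(-16))/3 = -5 + (-10 + 16)/3 = -5 + (⅓)*6 = -5 + 2 = -3)
y(M) = 2 (y(M) = (5*0 + 6)/3 = (0 + 6)/3 = (⅓)*6 = 2)
F(I, N) = 25 + I (F(I, N) = I + 25 = 25 + I)
w = 27/1156 (w = (25 + 2)/(34²) = 27/1156 ≈ 0.023356)
w*v = (27/1156)*(-3) = -81/1156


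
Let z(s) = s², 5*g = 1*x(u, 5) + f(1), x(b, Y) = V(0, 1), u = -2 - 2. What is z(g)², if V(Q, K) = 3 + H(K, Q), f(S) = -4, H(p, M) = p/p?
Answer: 0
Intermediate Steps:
H(p, M) = 1
u = -4
V(Q, K) = 4 (V(Q, K) = 3 + 1 = 4)
x(b, Y) = 4
g = 0 (g = (1*4 - 4)/5 = (4 - 4)/5 = (⅕)*0 = 0)
z(g)² = (0²)² = 0² = 0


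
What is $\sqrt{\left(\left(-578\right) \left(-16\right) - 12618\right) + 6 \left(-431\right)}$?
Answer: $2 i \sqrt{1489} \approx 77.175 i$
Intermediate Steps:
$\sqrt{\left(\left(-578\right) \left(-16\right) - 12618\right) + 6 \left(-431\right)} = \sqrt{\left(9248 - 12618\right) - 2586} = \sqrt{-3370 - 2586} = \sqrt{-5956} = 2 i \sqrt{1489}$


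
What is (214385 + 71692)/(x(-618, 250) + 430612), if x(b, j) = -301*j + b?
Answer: 95359/118248 ≈ 0.80643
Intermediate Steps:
x(b, j) = b - 301*j
(214385 + 71692)/(x(-618, 250) + 430612) = (214385 + 71692)/((-618 - 301*250) + 430612) = 286077/((-618 - 75250) + 430612) = 286077/(-75868 + 430612) = 286077/354744 = 286077*(1/354744) = 95359/118248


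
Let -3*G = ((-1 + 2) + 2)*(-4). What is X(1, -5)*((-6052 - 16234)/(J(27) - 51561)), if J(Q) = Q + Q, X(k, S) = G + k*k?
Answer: 111430/51507 ≈ 2.1634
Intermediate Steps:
G = 4 (G = -((-1 + 2) + 2)*(-4)/3 = -(1 + 2)*(-4)/3 = -(-4) = -1/3*(-12) = 4)
X(k, S) = 4 + k**2 (X(k, S) = 4 + k*k = 4 + k**2)
J(Q) = 2*Q
X(1, -5)*((-6052 - 16234)/(J(27) - 51561)) = (4 + 1**2)*((-6052 - 16234)/(2*27 - 51561)) = (4 + 1)*(-22286/(54 - 51561)) = 5*(-22286/(-51507)) = 5*(-22286*(-1/51507)) = 5*(22286/51507) = 111430/51507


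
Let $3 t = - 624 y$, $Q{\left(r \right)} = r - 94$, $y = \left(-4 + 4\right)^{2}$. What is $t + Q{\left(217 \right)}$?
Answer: $123$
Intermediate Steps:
$y = 0$ ($y = 0^{2} = 0$)
$Q{\left(r \right)} = -94 + r$
$t = 0$ ($t = \frac{\left(-624\right) 0}{3} = \frac{1}{3} \cdot 0 = 0$)
$t + Q{\left(217 \right)} = 0 + \left(-94 + 217\right) = 0 + 123 = 123$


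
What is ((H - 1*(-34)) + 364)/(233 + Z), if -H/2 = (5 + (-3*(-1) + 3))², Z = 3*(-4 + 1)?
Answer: 39/56 ≈ 0.69643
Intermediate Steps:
Z = -9 (Z = 3*(-3) = -9)
H = -242 (H = -2*(5 + (-3*(-1) + 3))² = -2*(5 + (3 + 3))² = -2*(5 + 6)² = -2*11² = -2*121 = -242)
((H - 1*(-34)) + 364)/(233 + Z) = ((-242 - 1*(-34)) + 364)/(233 - 9) = ((-242 + 34) + 364)/224 = (-208 + 364)*(1/224) = 156*(1/224) = 39/56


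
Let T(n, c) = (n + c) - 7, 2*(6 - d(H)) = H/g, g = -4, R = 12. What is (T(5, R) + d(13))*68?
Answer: 2397/2 ≈ 1198.5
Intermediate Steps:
d(H) = 6 + H/8 (d(H) = 6 - H/(2*(-4)) = 6 - H*(-1)/(2*4) = 6 - (-1)*H/8 = 6 + H/8)
T(n, c) = -7 + c + n (T(n, c) = (c + n) - 7 = -7 + c + n)
(T(5, R) + d(13))*68 = ((-7 + 12 + 5) + (6 + (⅛)*13))*68 = (10 + (6 + 13/8))*68 = (10 + 61/8)*68 = (141/8)*68 = 2397/2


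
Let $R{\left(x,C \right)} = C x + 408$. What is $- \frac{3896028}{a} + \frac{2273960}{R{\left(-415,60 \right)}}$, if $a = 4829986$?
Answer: $- \frac{106525158484}{1137461703} \approx -93.652$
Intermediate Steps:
$R{\left(x,C \right)} = 408 + C x$
$- \frac{3896028}{a} + \frac{2273960}{R{\left(-415,60 \right)}} = - \frac{3896028}{4829986} + \frac{2273960}{408 + 60 \left(-415\right)} = \left(-3896028\right) \frac{1}{4829986} + \frac{2273960}{408 - 24900} = - \frac{1948014}{2414993} + \frac{2273960}{-24492} = - \frac{1948014}{2414993} + 2273960 \left(- \frac{1}{24492}\right) = - \frac{1948014}{2414993} - \frac{43730}{471} = - \frac{106525158484}{1137461703}$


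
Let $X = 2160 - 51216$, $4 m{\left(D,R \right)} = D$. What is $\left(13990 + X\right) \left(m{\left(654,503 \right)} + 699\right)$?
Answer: $-30244425$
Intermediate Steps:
$m{\left(D,R \right)} = \frac{D}{4}$
$X = -49056$
$\left(13990 + X\right) \left(m{\left(654,503 \right)} + 699\right) = \left(13990 - 49056\right) \left(\frac{1}{4} \cdot 654 + 699\right) = - 35066 \left(\frac{327}{2} + 699\right) = \left(-35066\right) \frac{1725}{2} = -30244425$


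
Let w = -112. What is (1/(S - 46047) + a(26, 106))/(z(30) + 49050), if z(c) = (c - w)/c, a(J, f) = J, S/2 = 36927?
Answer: 3614915/6820324849 ≈ 0.00053002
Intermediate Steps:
S = 73854 (S = 2*36927 = 73854)
z(c) = (112 + c)/c (z(c) = (c - 1*(-112))/c = (c + 112)/c = (112 + c)/c)
(1/(S - 46047) + a(26, 106))/(z(30) + 49050) = (1/(73854 - 46047) + 26)/((112 + 30)/30 + 49050) = (1/27807 + 26)/((1/30)*142 + 49050) = (1/27807 + 26)/(71/15 + 49050) = 722983/(27807*(735821/15)) = (722983/27807)*(15/735821) = 3614915/6820324849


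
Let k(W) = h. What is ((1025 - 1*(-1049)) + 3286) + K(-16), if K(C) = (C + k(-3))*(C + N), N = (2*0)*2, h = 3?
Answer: 5568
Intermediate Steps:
k(W) = 3
N = 0 (N = 0*2 = 0)
K(C) = C*(3 + C) (K(C) = (C + 3)*(C + 0) = (3 + C)*C = C*(3 + C))
((1025 - 1*(-1049)) + 3286) + K(-16) = ((1025 - 1*(-1049)) + 3286) - 16*(3 - 16) = ((1025 + 1049) + 3286) - 16*(-13) = (2074 + 3286) + 208 = 5360 + 208 = 5568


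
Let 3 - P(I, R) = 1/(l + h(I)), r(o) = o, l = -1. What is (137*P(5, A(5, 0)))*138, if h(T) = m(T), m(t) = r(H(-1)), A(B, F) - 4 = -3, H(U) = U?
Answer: 66171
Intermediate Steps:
A(B, F) = 1 (A(B, F) = 4 - 3 = 1)
m(t) = -1
h(T) = -1
P(I, R) = 7/2 (P(I, R) = 3 - 1/(-1 - 1) = 3 - 1/(-2) = 3 - 1*(-½) = 3 + ½ = 7/2)
(137*P(5, A(5, 0)))*138 = (137*(7/2))*138 = (959/2)*138 = 66171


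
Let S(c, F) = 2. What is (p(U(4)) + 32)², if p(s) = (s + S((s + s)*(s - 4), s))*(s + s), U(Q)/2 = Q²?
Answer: 4875264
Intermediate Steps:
U(Q) = 2*Q²
p(s) = 2*s*(2 + s) (p(s) = (s + 2)*(s + s) = (2 + s)*(2*s) = 2*s*(2 + s))
(p(U(4)) + 32)² = (2*(2*4²)*(2 + 2*4²) + 32)² = (2*(2*16)*(2 + 2*16) + 32)² = (2*32*(2 + 32) + 32)² = (2*32*34 + 32)² = (2176 + 32)² = 2208² = 4875264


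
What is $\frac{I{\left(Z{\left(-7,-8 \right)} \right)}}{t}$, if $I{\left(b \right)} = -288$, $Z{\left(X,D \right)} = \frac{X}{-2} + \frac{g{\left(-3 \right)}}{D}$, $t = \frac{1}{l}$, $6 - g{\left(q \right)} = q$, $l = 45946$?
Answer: $-13232448$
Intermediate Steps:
$g{\left(q \right)} = 6 - q$
$t = \frac{1}{45946} \approx 2.1765 \cdot 10^{-5}$
$Z{\left(X,D \right)} = \frac{9}{D} - \frac{X}{2}$ ($Z{\left(X,D \right)} = \frac{X}{-2} + \frac{6 - -3}{D} = X \left(- \frac{1}{2}\right) + \frac{6 + 3}{D} = - \frac{X}{2} + \frac{9}{D} = \frac{9}{D} - \frac{X}{2}$)
$\frac{I{\left(Z{\left(-7,-8 \right)} \right)}}{t} = - 288 \frac{1}{\frac{1}{45946}} = \left(-288\right) 45946 = -13232448$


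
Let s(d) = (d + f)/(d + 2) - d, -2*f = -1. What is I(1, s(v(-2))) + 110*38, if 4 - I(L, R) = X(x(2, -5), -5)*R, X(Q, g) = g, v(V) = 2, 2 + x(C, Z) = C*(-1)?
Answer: 33417/8 ≈ 4177.1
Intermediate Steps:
f = 1/2 (f = -1/2*(-1) = 1/2 ≈ 0.50000)
x(C, Z) = -2 - C (x(C, Z) = -2 + C*(-1) = -2 - C)
s(d) = -d + (1/2 + d)/(2 + d) (s(d) = (d + 1/2)/(d + 2) - d = (1/2 + d)/(2 + d) - d = -d + (1/2 + d)/(2 + d))
I(L, R) = 4 + 5*R (I(L, R) = 4 - (-5)*R = 4 + 5*R)
I(1, s(v(-2))) + 110*38 = (4 + 5*((1/2 - 1*2 - 1*2**2)/(2 + 2))) + 110*38 = (4 + 5*((1/2 - 2 - 1*4)/4)) + 4180 = (4 + 5*((1/2 - 2 - 4)/4)) + 4180 = (4 + 5*((1/4)*(-11/2))) + 4180 = (4 + 5*(-11/8)) + 4180 = (4 - 55/8) + 4180 = -23/8 + 4180 = 33417/8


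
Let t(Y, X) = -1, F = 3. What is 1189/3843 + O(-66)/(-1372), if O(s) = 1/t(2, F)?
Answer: 233593/753228 ≈ 0.31012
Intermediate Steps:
O(s) = -1 (O(s) = 1/(-1) = -1)
1189/3843 + O(-66)/(-1372) = 1189/3843 - 1/(-1372) = 1189*(1/3843) - 1*(-1/1372) = 1189/3843 + 1/1372 = 233593/753228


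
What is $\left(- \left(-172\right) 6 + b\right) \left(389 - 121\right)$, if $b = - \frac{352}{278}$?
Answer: $\frac{38396896}{139} \approx 2.7624 \cdot 10^{5}$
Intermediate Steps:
$b = - \frac{176}{139}$ ($b = \left(-352\right) \frac{1}{278} = - \frac{176}{139} \approx -1.2662$)
$\left(- \left(-172\right) 6 + b\right) \left(389 - 121\right) = \left(- \left(-172\right) 6 - \frac{176}{139}\right) \left(389 - 121\right) = \left(\left(-1\right) \left(-1032\right) - \frac{176}{139}\right) 268 = \left(1032 - \frac{176}{139}\right) 268 = \frac{143272}{139} \cdot 268 = \frac{38396896}{139}$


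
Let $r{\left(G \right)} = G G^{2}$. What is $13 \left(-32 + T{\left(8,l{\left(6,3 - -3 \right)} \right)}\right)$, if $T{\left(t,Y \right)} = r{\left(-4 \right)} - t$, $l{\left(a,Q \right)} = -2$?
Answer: $-1352$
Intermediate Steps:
$r{\left(G \right)} = G^{3}$
$T{\left(t,Y \right)} = -64 - t$ ($T{\left(t,Y \right)} = \left(-4\right)^{3} - t = -64 - t$)
$13 \left(-32 + T{\left(8,l{\left(6,3 - -3 \right)} \right)}\right) = 13 \left(-32 - 72\right) = 13 \left(-104\right) = -1352$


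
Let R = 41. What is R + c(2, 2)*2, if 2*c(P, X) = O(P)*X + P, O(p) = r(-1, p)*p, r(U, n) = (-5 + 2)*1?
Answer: 31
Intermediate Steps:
r(U, n) = -3 (r(U, n) = -3*1 = -3)
O(p) = -3*p
c(P, X) = P/2 - 3*P*X/2 (c(P, X) = ((-3*P)*X + P)/2 = (-3*P*X + P)/2 = (P - 3*P*X)/2 = P/2 - 3*P*X/2)
R + c(2, 2)*2 = 41 + ((½)*2*(1 - 3*2))*2 = 41 + ((½)*2*(1 - 6))*2 = 41 + ((½)*2*(-5))*2 = 41 - 5*2 = 41 - 10 = 31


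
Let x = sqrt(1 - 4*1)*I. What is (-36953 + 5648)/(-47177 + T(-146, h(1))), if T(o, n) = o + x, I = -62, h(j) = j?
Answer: 1481446515/2239477861 - 1940910*I*sqrt(3)/2239477861 ≈ 0.66151 - 0.0015011*I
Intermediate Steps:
x = -62*I*sqrt(3) (x = sqrt(1 - 4*1)*(-62) = sqrt(1 - 4)*(-62) = sqrt(-3)*(-62) = (I*sqrt(3))*(-62) = -62*I*sqrt(3) ≈ -107.39*I)
T(o, n) = o - 62*I*sqrt(3)
(-36953 + 5648)/(-47177 + T(-146, h(1))) = (-36953 + 5648)/(-47177 + (-146 - 62*I*sqrt(3))) = -31305/(-47323 - 62*I*sqrt(3))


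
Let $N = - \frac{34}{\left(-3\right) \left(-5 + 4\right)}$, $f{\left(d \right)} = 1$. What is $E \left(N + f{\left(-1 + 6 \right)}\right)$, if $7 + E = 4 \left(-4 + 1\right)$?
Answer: $\frac{589}{3} \approx 196.33$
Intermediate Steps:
$E = -19$ ($E = -7 + 4 \left(-4 + 1\right) = -7 + 4 \left(-3\right) = -7 - 12 = -19$)
$N = - \frac{34}{3}$ ($N = - \frac{34}{\left(-3\right) \left(-1\right)} = - \frac{34}{3} \approx -11.333$)
$E \left(N + f{\left(-1 + 6 \right)}\right) = - 19 \left(- \frac{34}{3} + 1\right) = \left(-19\right) \left(- \frac{31}{3}\right) = \frac{589}{3}$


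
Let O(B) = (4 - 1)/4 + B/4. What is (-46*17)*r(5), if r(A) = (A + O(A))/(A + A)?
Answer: -2737/5 ≈ -547.40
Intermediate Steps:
O(B) = ¾ + B/4 (O(B) = 3*(¼) + B*(¼) = ¾ + B/4)
r(A) = (¾ + 5*A/4)/(2*A) (r(A) = (A + (¾ + A/4))/(A + A) = (¾ + 5*A/4)/((2*A)) = (¾ + 5*A/4)*(1/(2*A)) = (¾ + 5*A/4)/(2*A))
(-46*17)*r(5) = (-46*17)*((⅛)*(3 + 5*5)/5) = -391*(3 + 25)/(4*5) = -391*28/(4*5) = -782*7/10 = -2737/5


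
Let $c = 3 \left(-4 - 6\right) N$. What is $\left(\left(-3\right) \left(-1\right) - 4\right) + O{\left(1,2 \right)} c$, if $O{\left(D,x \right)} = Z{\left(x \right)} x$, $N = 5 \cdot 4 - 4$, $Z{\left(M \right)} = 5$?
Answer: $-4801$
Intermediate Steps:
$N = 16$ ($N = 20 - 4 = 16$)
$O{\left(D,x \right)} = 5 x$
$c = -480$ ($c = 3 \left(-4 - 6\right) 16 = 3 \left(-10\right) 16 = \left(-30\right) 16 = -480$)
$\left(\left(-3\right) \left(-1\right) - 4\right) + O{\left(1,2 \right)} c = \left(\left(-3\right) \left(-1\right) - 4\right) + 5 \cdot 2 \left(-480\right) = \left(3 - 4\right) + 10 \left(-480\right) = -1 - 4800 = -4801$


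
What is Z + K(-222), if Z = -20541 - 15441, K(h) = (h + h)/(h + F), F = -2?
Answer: -2014881/56 ≈ -35980.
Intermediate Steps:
K(h) = 2*h/(-2 + h) (K(h) = (h + h)/(h - 2) = (2*h)/(-2 + h) = 2*h/(-2 + h))
Z = -35982
Z + K(-222) = -35982 + 2*(-222)/(-2 - 222) = -35982 + 2*(-222)/(-224) = -35982 + 2*(-222)*(-1/224) = -35982 + 111/56 = -2014881/56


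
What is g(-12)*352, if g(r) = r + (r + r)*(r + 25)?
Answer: -114048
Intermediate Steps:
g(r) = r + 2*r*(25 + r) (g(r) = r + (2*r)*(25 + r) = r + 2*r*(25 + r))
g(-12)*352 = -12*(51 + 2*(-12))*352 = -12*(51 - 24)*352 = -12*27*352 = -324*352 = -114048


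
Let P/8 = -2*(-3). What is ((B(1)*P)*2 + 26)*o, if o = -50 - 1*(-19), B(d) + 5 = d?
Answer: 11098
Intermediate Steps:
B(d) = -5 + d
o = -31 (o = -50 + 19 = -31)
P = 48 (P = 8*(-2*(-3)) = 8*6 = 48)
((B(1)*P)*2 + 26)*o = (((-5 + 1)*48)*2 + 26)*(-31) = (-4*48*2 + 26)*(-31) = (-192*2 + 26)*(-31) = (-384 + 26)*(-31) = -358*(-31) = 11098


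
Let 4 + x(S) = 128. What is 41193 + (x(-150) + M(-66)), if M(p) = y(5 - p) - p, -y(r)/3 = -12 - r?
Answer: 41632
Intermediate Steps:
x(S) = 124 (x(S) = -4 + 128 = 124)
y(r) = 36 + 3*r (y(r) = -3*(-12 - r) = 36 + 3*r)
M(p) = 51 - 4*p (M(p) = (36 + 3*(5 - p)) - p = (36 + (15 - 3*p)) - p = (51 - 3*p) - p = 51 - 4*p)
41193 + (x(-150) + M(-66)) = 41193 + (124 + (51 - 4*(-66))) = 41193 + (124 + (51 + 264)) = 41193 + (124 + 315) = 41193 + 439 = 41632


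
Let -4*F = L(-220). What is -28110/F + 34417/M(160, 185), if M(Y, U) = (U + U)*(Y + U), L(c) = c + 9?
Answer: -14345704013/26934150 ≈ -532.62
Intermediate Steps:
L(c) = 9 + c
M(Y, U) = 2*U*(U + Y) (M(Y, U) = (2*U)*(U + Y) = 2*U*(U + Y))
F = 211/4 (F = -(9 - 220)/4 = -¼*(-211) = 211/4 ≈ 52.750)
-28110/F + 34417/M(160, 185) = -28110/211/4 + 34417/((2*185*(185 + 160))) = -28110*4/211 + 34417/((2*185*345)) = -112440/211 + 34417/127650 = -14345704013/26934150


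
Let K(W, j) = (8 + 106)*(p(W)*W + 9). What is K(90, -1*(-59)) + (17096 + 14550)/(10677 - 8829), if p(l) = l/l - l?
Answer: -842777513/924 ≈ -9.1210e+5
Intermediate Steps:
p(l) = 1 - l
K(W, j) = 1026 + 114*W*(1 - W) (K(W, j) = (8 + 106)*((1 - W)*W + 9) = 114*(W*(1 - W) + 9) = 114*(9 + W*(1 - W)) = 1026 + 114*W*(1 - W))
K(90, -1*(-59)) + (17096 + 14550)/(10677 - 8829) = (1026 - 114*90*(-1 + 90)) + (17096 + 14550)/(10677 - 8829) = (1026 - 114*90*89) + 31646/1848 = (1026 - 913140) + 31646*(1/1848) = -912114 + 15823/924 = -842777513/924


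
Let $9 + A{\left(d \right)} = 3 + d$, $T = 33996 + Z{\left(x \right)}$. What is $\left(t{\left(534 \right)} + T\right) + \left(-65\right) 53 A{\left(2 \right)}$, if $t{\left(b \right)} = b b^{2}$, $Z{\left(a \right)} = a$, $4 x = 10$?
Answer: $\frac{304642165}{2} \approx 1.5232 \cdot 10^{8}$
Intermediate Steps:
$x = \frac{5}{2}$ ($x = \frac{1}{4} \cdot 10 = \frac{5}{2} \approx 2.5$)
$T = \frac{67997}{2}$ ($T = 33996 + \frac{5}{2} = \frac{67997}{2} \approx 33999.0$)
$A{\left(d \right)} = -6 + d$ ($A{\left(d \right)} = -9 + \left(3 + d\right) = -6 + d$)
$t{\left(b \right)} = b^{3}$
$\left(t{\left(534 \right)} + T\right) + \left(-65\right) 53 A{\left(2 \right)} = \left(534^{3} + \frac{67997}{2}\right) + \left(-65\right) 53 \left(-6 + 2\right) = \left(152273304 + \frac{67997}{2}\right) - -13780 = \frac{304614605}{2} + 13780 = \frac{304642165}{2}$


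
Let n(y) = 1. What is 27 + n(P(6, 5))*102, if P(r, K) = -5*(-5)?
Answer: 129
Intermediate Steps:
P(r, K) = 25
27 + n(P(6, 5))*102 = 27 + 1*102 = 27 + 102 = 129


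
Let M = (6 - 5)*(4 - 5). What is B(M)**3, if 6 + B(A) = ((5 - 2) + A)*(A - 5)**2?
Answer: 287496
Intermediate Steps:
M = -1 (M = 1*(-1) = -1)
B(A) = -6 + (-5 + A)**2*(3 + A) (B(A) = -6 + ((5 - 2) + A)*(A - 5)**2 = -6 + (3 + A)*(-5 + A)**2 = -6 + (-5 + A)**2*(3 + A))
B(M)**3 = (69 + (-1)**3 - 7*(-1)**2 - 5*(-1))**3 = (69 - 1 - 7*1 + 5)**3 = (69 - 1 - 7 + 5)**3 = 66**3 = 287496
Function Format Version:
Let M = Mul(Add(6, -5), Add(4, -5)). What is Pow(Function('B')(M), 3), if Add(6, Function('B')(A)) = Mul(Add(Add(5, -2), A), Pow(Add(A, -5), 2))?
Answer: 287496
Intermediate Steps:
M = -1 (M = Mul(1, -1) = -1)
Function('B')(A) = Add(-6, Mul(Pow(Add(-5, A), 2), Add(3, A))) (Function('B')(A) = Add(-6, Mul(Add(Add(5, -2), A), Pow(Add(A, -5), 2))) = Add(-6, Mul(Add(3, A), Pow(Add(-5, A), 2))) = Add(-6, Mul(Pow(Add(-5, A), 2), Add(3, A))))
Pow(Function('B')(M), 3) = Pow(Add(69, Pow(-1, 3), Mul(-7, Pow(-1, 2)), Mul(-5, -1)), 3) = Pow(Add(69, -1, Mul(-7, 1), 5), 3) = Pow(Add(69, -1, -7, 5), 3) = Pow(66, 3) = 287496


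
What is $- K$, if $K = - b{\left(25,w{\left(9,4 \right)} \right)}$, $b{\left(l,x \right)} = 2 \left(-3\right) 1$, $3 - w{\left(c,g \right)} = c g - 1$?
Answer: $-6$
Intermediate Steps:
$w{\left(c,g \right)} = 4 - c g$ ($w{\left(c,g \right)} = 3 - \left(c g - 1\right) = 3 - \left(-1 + c g\right) = 4 - c g$)
$b{\left(l,x \right)} = -6$ ($b{\left(l,x \right)} = \left(-6\right) 1 = -6$)
$K = 6$ ($K = \left(-1\right) \left(-6\right) = 6$)
$- K = \left(-1\right) 6 = -6$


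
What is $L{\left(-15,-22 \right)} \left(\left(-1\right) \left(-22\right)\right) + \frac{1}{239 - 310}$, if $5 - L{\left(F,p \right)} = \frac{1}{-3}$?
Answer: $\frac{24989}{213} \approx 117.32$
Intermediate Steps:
$L{\left(F,p \right)} = \frac{16}{3}$ ($L{\left(F,p \right)} = 5 - \frac{1}{-3} = 5 - - \frac{1}{3} = 5 + \frac{1}{3} = \frac{16}{3}$)
$L{\left(-15,-22 \right)} \left(\left(-1\right) \left(-22\right)\right) + \frac{1}{239 - 310} = \frac{16 \left(\left(-1\right) \left(-22\right)\right)}{3} + \frac{1}{239 - 310} = \frac{16}{3} \cdot 22 + \frac{1}{-71} = \frac{352}{3} - \frac{1}{71} = \frac{24989}{213}$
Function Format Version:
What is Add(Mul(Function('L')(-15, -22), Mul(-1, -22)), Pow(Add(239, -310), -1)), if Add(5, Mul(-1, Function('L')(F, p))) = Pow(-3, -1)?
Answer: Rational(24989, 213) ≈ 117.32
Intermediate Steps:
Function('L')(F, p) = Rational(16, 3) (Function('L')(F, p) = Add(5, Mul(-1, Pow(-3, -1))) = Add(5, Mul(-1, Rational(-1, 3))) = Add(5, Rational(1, 3)) = Rational(16, 3))
Add(Mul(Function('L')(-15, -22), Mul(-1, -22)), Pow(Add(239, -310), -1)) = Add(Mul(Rational(16, 3), Mul(-1, -22)), Pow(Add(239, -310), -1)) = Add(Mul(Rational(16, 3), 22), Pow(-71, -1)) = Add(Rational(352, 3), Rational(-1, 71)) = Rational(24989, 213)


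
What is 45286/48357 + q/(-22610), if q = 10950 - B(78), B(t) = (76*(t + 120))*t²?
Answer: 2213838009367/546675885 ≈ 4049.6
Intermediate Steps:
B(t) = t²*(9120 + 76*t) (B(t) = (76*(120 + t))*t² = (9120 + 76*t)*t² = t²*(9120 + 76*t))
q = -91541082 (q = 10950 - 76*78²*(120 + 78) = 10950 - 76*6084*198 = 10950 - 1*91552032 = 10950 - 91552032 = -91541082)
45286/48357 + q/(-22610) = 45286/48357 - 91541082/(-22610) = 45286*(1/48357) - 91541082*(-1/22610) = 45286/48357 + 45770541/11305 = 2213838009367/546675885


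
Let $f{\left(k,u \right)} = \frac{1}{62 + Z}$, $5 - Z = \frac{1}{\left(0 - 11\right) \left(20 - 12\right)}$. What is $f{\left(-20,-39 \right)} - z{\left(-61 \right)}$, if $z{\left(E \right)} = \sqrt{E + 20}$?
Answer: $\frac{88}{5897} - i \sqrt{41} \approx 0.014923 - 6.4031 i$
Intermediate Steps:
$z{\left(E \right)} = \sqrt{20 + E}$
$Z = \frac{441}{88}$ ($Z = 5 - \frac{1}{\left(0 - 11\right) \left(20 - 12\right)} = 5 - \frac{1}{\left(-11\right) 8} = 5 - \frac{1}{-88} = 5 - - \frac{1}{88} = 5 + \frac{1}{88} = \frac{441}{88} \approx 5.0114$)
$f{\left(k,u \right)} = \frac{88}{5897}$ ($f{\left(k,u \right)} = \frac{1}{62 + \frac{441}{88}} = \frac{1}{\frac{5897}{88}} = \frac{88}{5897}$)
$f{\left(-20,-39 \right)} - z{\left(-61 \right)} = \frac{88}{5897} - \sqrt{20 - 61} = \frac{88}{5897} - \sqrt{-41} = \frac{88}{5897} - i \sqrt{41}$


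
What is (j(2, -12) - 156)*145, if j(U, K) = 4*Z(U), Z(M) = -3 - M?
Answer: -25520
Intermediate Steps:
j(U, K) = -12 - 4*U (j(U, K) = 4*(-3 - U) = -12 - 4*U)
(j(2, -12) - 156)*145 = ((-12 - 4*2) - 156)*145 = ((-12 - 8) - 156)*145 = (-20 - 156)*145 = -176*145 = -25520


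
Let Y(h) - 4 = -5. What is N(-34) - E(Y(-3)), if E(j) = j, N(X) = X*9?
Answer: -305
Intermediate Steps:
N(X) = 9*X
Y(h) = -1 (Y(h) = 4 - 5 = -1)
N(-34) - E(Y(-3)) = 9*(-34) - 1*(-1) = -306 + 1 = -305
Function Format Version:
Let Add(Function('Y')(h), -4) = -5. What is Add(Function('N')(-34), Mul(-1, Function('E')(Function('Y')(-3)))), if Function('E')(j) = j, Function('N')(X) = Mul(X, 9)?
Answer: -305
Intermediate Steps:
Function('N')(X) = Mul(9, X)
Function('Y')(h) = -1 (Function('Y')(h) = Add(4, -5) = -1)
Add(Function('N')(-34), Mul(-1, Function('E')(Function('Y')(-3)))) = Add(Mul(9, -34), Mul(-1, -1)) = Add(-306, 1) = -305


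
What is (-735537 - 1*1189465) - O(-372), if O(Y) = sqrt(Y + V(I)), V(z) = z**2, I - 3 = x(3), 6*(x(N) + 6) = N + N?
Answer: -1925002 - 4*I*sqrt(23) ≈ -1.925e+6 - 19.183*I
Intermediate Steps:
x(N) = -6 + N/3 (x(N) = -6 + (N + N)/6 = -6 + (2*N)/6 = -6 + N/3)
I = -2 (I = 3 + (-6 + (1/3)*3) = 3 + (-6 + 1) = 3 - 5 = -2)
O(Y) = sqrt(4 + Y) (O(Y) = sqrt(Y + (-2)**2) = sqrt(Y + 4) = sqrt(4 + Y))
(-735537 - 1*1189465) - O(-372) = (-735537 - 1*1189465) - sqrt(4 - 372) = (-735537 - 1189465) - sqrt(-368) = -1925002 - 4*I*sqrt(23)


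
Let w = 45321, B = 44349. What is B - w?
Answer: -972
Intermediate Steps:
B - w = 44349 - 1*45321 = 44349 - 45321 = -972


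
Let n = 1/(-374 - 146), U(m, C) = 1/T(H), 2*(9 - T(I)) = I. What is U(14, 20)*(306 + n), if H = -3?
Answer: 159119/5460 ≈ 29.143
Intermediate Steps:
T(I) = 9 - I/2
U(m, C) = 2/21 (U(m, C) = 1/(9 - ½*(-3)) = 1/(9 + 3/2) = 1/(21/2) = 2/21)
n = -1/520 (n = 1/(-520) = -1/520 ≈ -0.0019231)
U(14, 20)*(306 + n) = 2*(306 - 1/520)/21 = (2/21)*(159119/520) = 159119/5460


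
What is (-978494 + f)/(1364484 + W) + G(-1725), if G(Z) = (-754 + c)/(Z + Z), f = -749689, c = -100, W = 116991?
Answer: -31313678/34073925 ≈ -0.91899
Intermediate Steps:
G(Z) = -427/Z (G(Z) = (-754 - 100)/(Z + Z) = -854*1/(2*Z) = -427/Z)
(-978494 + f)/(1364484 + W) + G(-1725) = (-978494 - 749689)/(1364484 + 116991) - 427/(-1725) = -1728183/1481475 - 427*(-1/1725) = -1728183*1/1481475 + 427/1725 = -576061/493825 + 427/1725 = -31313678/34073925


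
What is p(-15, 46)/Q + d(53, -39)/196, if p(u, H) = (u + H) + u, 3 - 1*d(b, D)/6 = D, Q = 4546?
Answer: 20513/15911 ≈ 1.2892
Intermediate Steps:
d(b, D) = 18 - 6*D
p(u, H) = H + 2*u (p(u, H) = (H + u) + u = H + 2*u)
p(-15, 46)/Q + d(53, -39)/196 = (46 + 2*(-15))/4546 + (18 - 6*(-39))/196 = (46 - 30)*(1/4546) + (18 + 234)*(1/196) = 16*(1/4546) + 252*(1/196) = 8/2273 + 9/7 = 20513/15911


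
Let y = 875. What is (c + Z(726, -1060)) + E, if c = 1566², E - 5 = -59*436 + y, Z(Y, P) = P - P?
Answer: 2427512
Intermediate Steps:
Z(Y, P) = 0
E = -24844 (E = 5 + (-59*436 + 875) = 5 + (-25724 + 875) = 5 - 24849 = -24844)
c = 2452356
(c + Z(726, -1060)) + E = (2452356 + 0) - 24844 = 2452356 - 24844 = 2427512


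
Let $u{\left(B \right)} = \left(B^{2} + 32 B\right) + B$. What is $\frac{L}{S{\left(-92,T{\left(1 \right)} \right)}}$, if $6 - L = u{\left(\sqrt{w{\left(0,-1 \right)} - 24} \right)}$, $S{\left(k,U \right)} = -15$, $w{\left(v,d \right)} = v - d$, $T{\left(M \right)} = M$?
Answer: $- \frac{29}{15} + \frac{11 i \sqrt{23}}{5} \approx -1.9333 + 10.551 i$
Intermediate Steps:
$u{\left(B \right)} = B^{2} + 33 B$
$L = 6 - i \sqrt{23} \left(33 + i \sqrt{23}\right)$ ($L = 6 - \sqrt{\left(0 - -1\right) - 24} \left(33 + \sqrt{\left(0 - -1\right) - 24}\right) = 6 - \sqrt{\left(0 + 1\right) - 24} \left(33 + \sqrt{\left(0 + 1\right) - 24}\right) = 6 - \sqrt{1 - 24} \left(33 + \sqrt{1 - 24}\right) = 6 - \sqrt{-23} \left(33 + \sqrt{-23}\right) = 6 - i \sqrt{23} \left(33 + i \sqrt{23}\right) \approx 29.0 - 158.26 i$)
$\frac{L}{S{\left(-92,T{\left(1 \right)} \right)}} = \frac{29 - 33 i \sqrt{23}}{-15} = \left(29 - 33 i \sqrt{23}\right) \left(- \frac{1}{15}\right) = - \frac{29}{15} + \frac{11 i \sqrt{23}}{5}$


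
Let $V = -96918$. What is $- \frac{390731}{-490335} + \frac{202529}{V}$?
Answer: $- \frac{6826465573}{5280254170} \approx -1.2928$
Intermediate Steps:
$- \frac{390731}{-490335} + \frac{202529}{V} = - \frac{390731}{-490335} + \frac{202529}{-96918} = \left(-390731\right) \left(- \frac{1}{490335}\right) + 202529 \left(- \frac{1}{96918}\right) = \frac{390731}{490335} - \frac{202529}{96918} = - \frac{6826465573}{5280254170}$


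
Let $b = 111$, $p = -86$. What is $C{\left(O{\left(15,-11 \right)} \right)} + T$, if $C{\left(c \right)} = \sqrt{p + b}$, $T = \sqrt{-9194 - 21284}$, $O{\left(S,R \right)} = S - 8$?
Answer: $5 + 7 i \sqrt{622} \approx 5.0 + 174.58 i$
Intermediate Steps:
$O{\left(S,R \right)} = -8 + S$
$T = 7 i \sqrt{622}$ ($T = \sqrt{-30478} = 7 i \sqrt{622} \approx 174.58 i$)
$C{\left(c \right)} = 5$ ($C{\left(c \right)} = \sqrt{-86 + 111} = \sqrt{25} = 5$)
$C{\left(O{\left(15,-11 \right)} \right)} + T = 5 + 7 i \sqrt{622}$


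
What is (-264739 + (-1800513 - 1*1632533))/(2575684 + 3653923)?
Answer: -3697785/6229607 ≈ -0.59358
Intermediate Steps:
(-264739 + (-1800513 - 1*1632533))/(2575684 + 3653923) = (-264739 + (-1800513 - 1632533))/6229607 = (-264739 - 3433046)*(1/6229607) = -3697785*1/6229607 = -3697785/6229607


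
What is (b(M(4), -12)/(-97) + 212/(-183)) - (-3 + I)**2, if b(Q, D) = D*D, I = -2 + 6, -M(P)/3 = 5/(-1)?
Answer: -64667/17751 ≈ -3.6430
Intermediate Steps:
M(P) = 15 (M(P) = -15/(-1) = -15*(-1) = -3*(-5) = 15)
I = 4
b(Q, D) = D**2
(b(M(4), -12)/(-97) + 212/(-183)) - (-3 + I)**2 = ((-12)**2/(-97) + 212/(-183)) - (-3 + 4)**2 = (144*(-1/97) + 212*(-1/183)) - 1*1**2 = (-144/97 - 212/183) - 1*1 = -46916/17751 - 1 = -64667/17751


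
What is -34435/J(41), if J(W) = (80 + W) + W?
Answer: -34435/162 ≈ -212.56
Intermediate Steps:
J(W) = 80 + 2*W
-34435/J(41) = -34435/(80 + 2*41) = -34435/(80 + 82) = -34435/162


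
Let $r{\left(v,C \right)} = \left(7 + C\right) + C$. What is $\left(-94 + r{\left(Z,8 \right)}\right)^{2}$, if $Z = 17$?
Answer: $5041$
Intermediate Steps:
$r{\left(v,C \right)} = 7 + 2 C$
$\left(-94 + r{\left(Z,8 \right)}\right)^{2} = \left(-94 + \left(7 + 2 \cdot 8\right)\right)^{2} = \left(-94 + \left(7 + 16\right)\right)^{2} = \left(-94 + 23\right)^{2} = \left(-71\right)^{2} = 5041$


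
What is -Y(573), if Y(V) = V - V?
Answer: 0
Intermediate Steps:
Y(V) = 0
-Y(573) = -1*0 = 0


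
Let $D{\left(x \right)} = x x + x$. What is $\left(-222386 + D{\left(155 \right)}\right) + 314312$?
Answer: $116106$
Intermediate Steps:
$D{\left(x \right)} = x + x^{2}$ ($D{\left(x \right)} = x^{2} + x = x + x^{2}$)
$\left(-222386 + D{\left(155 \right)}\right) + 314312 = \left(-222386 + 155 \left(1 + 155\right)\right) + 314312 = \left(-222386 + 155 \cdot 156\right) + 314312 = \left(-222386 + 24180\right) + 314312 = -198206 + 314312 = 116106$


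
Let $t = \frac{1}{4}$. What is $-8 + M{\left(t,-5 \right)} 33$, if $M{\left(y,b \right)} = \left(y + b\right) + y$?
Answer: $- \frac{313}{2} \approx -156.5$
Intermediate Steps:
$t = \frac{1}{4} \approx 0.25$
$M{\left(y,b \right)} = b + 2 y$ ($M{\left(y,b \right)} = \left(b + y\right) + y = b + 2 y$)
$-8 + M{\left(t,-5 \right)} 33 = -8 + \left(-5 + 2 \cdot \frac{1}{4}\right) 33 = -8 + \left(-5 + \frac{1}{2}\right) 33 = -8 - \frac{297}{2} = - \frac{313}{2}$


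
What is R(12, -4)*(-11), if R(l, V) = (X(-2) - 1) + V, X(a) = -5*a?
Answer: -55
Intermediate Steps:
R(l, V) = 9 + V (R(l, V) = (-5*(-2) - 1) + V = (10 - 1) + V = 9 + V)
R(12, -4)*(-11) = (9 - 4)*(-11) = 5*(-11) = -55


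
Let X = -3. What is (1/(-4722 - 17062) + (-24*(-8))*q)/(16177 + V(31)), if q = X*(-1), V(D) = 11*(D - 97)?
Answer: 12547583/336584584 ≈ 0.037279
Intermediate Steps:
V(D) = -1067 + 11*D (V(D) = 11*(-97 + D) = -1067 + 11*D)
q = 3 (q = -3*(-1) = 3)
(1/(-4722 - 17062) + (-24*(-8))*q)/(16177 + V(31)) = (1/(-4722 - 17062) - 24*(-8)*3)/(16177 + (-1067 + 11*31)) = (1/(-21784) + 192*3)/(16177 + (-1067 + 341)) = (-1/21784 + 576)/(16177 - 726) = (12547583/21784)/15451 = (12547583/21784)*(1/15451) = 12547583/336584584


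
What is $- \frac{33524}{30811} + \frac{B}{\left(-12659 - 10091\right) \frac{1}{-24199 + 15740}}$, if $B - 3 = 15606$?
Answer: $\frac{4067414885641}{700950250} \approx 5802.7$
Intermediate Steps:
$B = 15609$ ($B = 3 + 15606 = 15609$)
$- \frac{33524}{30811} + \frac{B}{\left(-12659 - 10091\right) \frac{1}{-24199 + 15740}} = - \frac{33524}{30811} + \frac{15609}{\left(-12659 - 10091\right) \frac{1}{-24199 + 15740}} = \left(-33524\right) \frac{1}{30811} + \frac{15609}{\left(-22750\right) \frac{1}{-8459}} = - \frac{33524}{30811} + \frac{15609}{\left(-22750\right) \left(- \frac{1}{8459}\right)} = - \frac{33524}{30811} + \frac{15609}{\frac{22750}{8459}} = - \frac{33524}{30811} + 15609 \cdot \frac{8459}{22750} = - \frac{33524}{30811} + \frac{132036531}{22750} = \frac{4067414885641}{700950250}$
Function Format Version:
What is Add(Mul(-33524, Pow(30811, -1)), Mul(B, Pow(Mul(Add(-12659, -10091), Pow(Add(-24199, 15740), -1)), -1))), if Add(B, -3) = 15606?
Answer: Rational(4067414885641, 700950250) ≈ 5802.7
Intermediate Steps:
B = 15609 (B = Add(3, 15606) = 15609)
Add(Mul(-33524, Pow(30811, -1)), Mul(B, Pow(Mul(Add(-12659, -10091), Pow(Add(-24199, 15740), -1)), -1))) = Add(Mul(-33524, Pow(30811, -1)), Mul(15609, Pow(Mul(Add(-12659, -10091), Pow(Add(-24199, 15740), -1)), -1))) = Add(Mul(-33524, Rational(1, 30811)), Mul(15609, Pow(Mul(-22750, Pow(-8459, -1)), -1))) = Add(Rational(-33524, 30811), Mul(15609, Pow(Mul(-22750, Rational(-1, 8459)), -1))) = Add(Rational(-33524, 30811), Mul(15609, Pow(Rational(22750, 8459), -1))) = Add(Rational(-33524, 30811), Mul(15609, Rational(8459, 22750))) = Add(Rational(-33524, 30811), Rational(132036531, 22750)) = Rational(4067414885641, 700950250)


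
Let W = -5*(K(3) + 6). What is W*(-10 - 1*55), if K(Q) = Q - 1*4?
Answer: 1625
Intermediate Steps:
K(Q) = -4 + Q (K(Q) = Q - 4 = -4 + Q)
W = -25 (W = -5*((-4 + 3) + 6) = -5*(-1 + 6) = -5*5 = -25)
W*(-10 - 1*55) = -25*(-10 - 1*55) = -25*(-10 - 55) = -25*(-65) = 1625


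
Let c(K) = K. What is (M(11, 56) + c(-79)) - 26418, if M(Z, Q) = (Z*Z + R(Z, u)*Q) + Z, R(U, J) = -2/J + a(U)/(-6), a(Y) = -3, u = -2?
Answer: -26281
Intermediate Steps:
R(U, J) = 1/2 - 2/J (R(U, J) = -2/J - 3/(-6) = -2/J - 3*(-1/6) = -2/J + 1/2 = 1/2 - 2/J)
M(Z, Q) = Z + Z**2 + 3*Q/2 (M(Z, Q) = (Z*Z + ((1/2)*(-4 - 2)/(-2))*Q) + Z = (Z**2 + ((1/2)*(-1/2)*(-6))*Q) + Z = (Z**2 + 3*Q/2) + Z = Z + Z**2 + 3*Q/2)
(M(11, 56) + c(-79)) - 26418 = ((11 + 11**2 + (3/2)*56) - 79) - 26418 = ((11 + 121 + 84) - 79) - 26418 = (216 - 79) - 26418 = 137 - 26418 = -26281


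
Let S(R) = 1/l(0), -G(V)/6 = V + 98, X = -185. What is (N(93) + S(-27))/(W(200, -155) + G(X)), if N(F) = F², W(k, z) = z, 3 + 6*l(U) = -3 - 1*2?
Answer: 34593/1468 ≈ 23.565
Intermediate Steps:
l(U) = -4/3 (l(U) = -½ + (-3 - 1*2)/6 = -½ + (-3 - 2)/6 = -½ + (⅙)*(-5) = -½ - ⅚ = -4/3)
G(V) = -588 - 6*V (G(V) = -6*(V + 98) = -6*(98 + V) = -588 - 6*V)
S(R) = -¾ (S(R) = 1/(-4/3) = -¾)
(N(93) + S(-27))/(W(200, -155) + G(X)) = (93² - ¾)/(-155 + (-588 - 6*(-185))) = (8649 - ¾)/(-155 + (-588 + 1110)) = 34593/(4*(-155 + 522)) = (34593/4)/367 = (34593/4)*(1/367) = 34593/1468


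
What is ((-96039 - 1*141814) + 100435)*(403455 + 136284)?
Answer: -74169853902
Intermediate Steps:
((-96039 - 1*141814) + 100435)*(403455 + 136284) = ((-96039 - 141814) + 100435)*539739 = (-237853 + 100435)*539739 = -137418*539739 = -74169853902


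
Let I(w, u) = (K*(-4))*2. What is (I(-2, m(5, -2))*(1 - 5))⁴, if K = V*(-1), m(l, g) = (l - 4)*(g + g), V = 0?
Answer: 0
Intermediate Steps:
m(l, g) = 2*g*(-4 + l) (m(l, g) = (-4 + l)*(2*g) = 2*g*(-4 + l))
K = 0 (K = 0*(-1) = 0)
I(w, u) = 0 (I(w, u) = (0*(-4))*2 = 0*2 = 0)
(I(-2, m(5, -2))*(1 - 5))⁴ = (0*(1 - 5))⁴ = (0*(-4))⁴ = 0⁴ = 0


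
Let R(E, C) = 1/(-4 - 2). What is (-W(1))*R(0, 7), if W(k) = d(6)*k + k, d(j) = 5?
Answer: 1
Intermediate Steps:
R(E, C) = -1/6 (R(E, C) = 1/(-6) = -1/6)
W(k) = 6*k (W(k) = 5*k + k = 6*k)
(-W(1))*R(0, 7) = -6*(-1/6) = 1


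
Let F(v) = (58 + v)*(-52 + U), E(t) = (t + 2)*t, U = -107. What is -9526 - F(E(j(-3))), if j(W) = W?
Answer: 173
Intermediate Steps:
E(t) = t*(2 + t) (E(t) = (2 + t)*t = t*(2 + t))
F(v) = -9222 - 159*v (F(v) = (58 + v)*(-52 - 107) = (58 + v)*(-159) = -9222 - 159*v)
-9526 - F(E(j(-3))) = -9526 - (-9222 - (-477)*(2 - 3)) = -9526 - (-9222 - (-477)*(-1)) = -9526 - (-9222 - 159*3) = -9526 - (-9222 - 477) = -9526 - 1*(-9699) = -9526 + 9699 = 173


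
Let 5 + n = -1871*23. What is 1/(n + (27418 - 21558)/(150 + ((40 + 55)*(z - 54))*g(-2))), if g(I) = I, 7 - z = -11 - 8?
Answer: -547/23541200 ≈ -2.3236e-5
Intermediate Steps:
z = 26 (z = 7 - (-11 - 8) = 7 - 1*(-19) = 7 + 19 = 26)
n = -43038 (n = -5 - 1871*23 = -5 - 43033 = -43038)
1/(n + (27418 - 21558)/(150 + ((40 + 55)*(z - 54))*g(-2))) = 1/(-43038 + (27418 - 21558)/(150 + ((40 + 55)*(26 - 54))*(-2))) = 1/(-43038 + 5860/(150 + (95*(-28))*(-2))) = 1/(-43038 + 5860/(150 - 2660*(-2))) = 1/(-43038 + 5860/(150 + 5320)) = 1/(-43038 + 5860/5470) = 1/(-43038 + 5860*(1/5470)) = 1/(-43038 + 586/547) = 1/(-23541200/547) = -547/23541200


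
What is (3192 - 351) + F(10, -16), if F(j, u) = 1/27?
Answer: 76708/27 ≈ 2841.0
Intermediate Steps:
F(j, u) = 1/27
(3192 - 351) + F(10, -16) = (3192 - 351) + 1/27 = 2841 + 1/27 = 76708/27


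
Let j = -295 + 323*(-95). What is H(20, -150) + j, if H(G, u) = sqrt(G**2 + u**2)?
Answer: -30980 + 10*sqrt(229) ≈ -30829.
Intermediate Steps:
j = -30980 (j = -295 - 30685 = -30980)
H(20, -150) + j = sqrt(20**2 + (-150)**2) - 30980 = sqrt(400 + 22500) - 30980 = sqrt(22900) - 30980 = 10*sqrt(229) - 30980 = -30980 + 10*sqrt(229)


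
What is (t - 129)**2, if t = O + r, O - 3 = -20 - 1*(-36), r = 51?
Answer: 3481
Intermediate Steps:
O = 19 (O = 3 + (-20 - 1*(-36)) = 3 + (-20 + 36) = 3 + 16 = 19)
t = 70 (t = 19 + 51 = 70)
(t - 129)**2 = (70 - 129)**2 = (-59)**2 = 3481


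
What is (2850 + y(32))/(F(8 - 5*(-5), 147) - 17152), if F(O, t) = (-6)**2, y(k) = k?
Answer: -131/778 ≈ -0.16838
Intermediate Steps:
F(O, t) = 36
(2850 + y(32))/(F(8 - 5*(-5), 147) - 17152) = (2850 + 32)/(36 - 17152) = 2882/(-17116) = 2882*(-1/17116) = -131/778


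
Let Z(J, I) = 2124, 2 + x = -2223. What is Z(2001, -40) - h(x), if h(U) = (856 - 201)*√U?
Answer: 2124 - 3275*I*√89 ≈ 2124.0 - 30896.0*I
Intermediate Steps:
x = -2225 (x = -2 - 2223 = -2225)
h(U) = 655*√U
Z(2001, -40) - h(x) = 2124 - 655*√(-2225) = 2124 - 655*5*I*√89 = 2124 - 3275*I*√89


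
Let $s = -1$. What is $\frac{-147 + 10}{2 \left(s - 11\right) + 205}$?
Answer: $- \frac{137}{181} \approx -0.75691$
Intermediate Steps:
$\frac{-147 + 10}{2 \left(s - 11\right) + 205} = \frac{-147 + 10}{2 \left(-1 - 11\right) + 205} = - \frac{137}{2 \left(-12\right) + 205} = - \frac{137}{-24 + 205} = - \frac{137}{181}$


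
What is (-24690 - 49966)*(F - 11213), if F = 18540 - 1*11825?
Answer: 335802688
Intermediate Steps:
F = 6715 (F = 18540 - 11825 = 6715)
(-24690 - 49966)*(F - 11213) = (-24690 - 49966)*(6715 - 11213) = -74656*(-4498) = 335802688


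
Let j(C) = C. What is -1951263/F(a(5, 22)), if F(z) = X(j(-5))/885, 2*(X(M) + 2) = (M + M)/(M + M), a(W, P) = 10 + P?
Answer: 1151245170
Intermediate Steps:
X(M) = -3/2 (X(M) = -2 + ((M + M)/(M + M))/2 = -2 + ((2*M)/((2*M)))/2 = -2 + ((2*M)*(1/(2*M)))/2 = -2 + (½)*1 = -2 + ½ = -3/2)
F(z) = -1/590 (F(z) = -3/2/885 = -3/2*1/885 = -1/590)
-1951263/F(a(5, 22)) = -1951263/(-1/590) = -1951263*(-590) = 1151245170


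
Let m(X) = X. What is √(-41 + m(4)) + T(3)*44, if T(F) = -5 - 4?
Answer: -396 + I*√37 ≈ -396.0 + 6.0828*I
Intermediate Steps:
T(F) = -9
√(-41 + m(4)) + T(3)*44 = √(-41 + 4) - 9*44 = √(-37) - 396 = I*√37 - 396 = -396 + I*√37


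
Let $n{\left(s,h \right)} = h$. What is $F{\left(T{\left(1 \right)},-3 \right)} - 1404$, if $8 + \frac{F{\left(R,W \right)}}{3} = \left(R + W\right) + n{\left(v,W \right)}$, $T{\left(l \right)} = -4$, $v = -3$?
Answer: $-1458$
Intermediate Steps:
$F{\left(R,W \right)} = -24 + 3 R + 6 W$ ($F{\left(R,W \right)} = -24 + 3 \left(\left(R + W\right) + W\right) = -24 + 3 \left(R + 2 W\right) = -24 + \left(3 R + 6 W\right) = -24 + 3 R + 6 W$)
$F{\left(T{\left(1 \right)},-3 \right)} - 1404 = \left(-24 + 3 \left(-4\right) + 6 \left(-3\right)\right) - 1404 = \left(-24 - 12 - 18\right) - 1404 = -54 - 1404 = -1458$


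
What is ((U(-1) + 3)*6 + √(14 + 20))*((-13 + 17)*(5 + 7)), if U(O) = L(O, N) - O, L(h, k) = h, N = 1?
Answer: 864 + 48*√34 ≈ 1143.9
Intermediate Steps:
U(O) = 0 (U(O) = O - O = 0)
((U(-1) + 3)*6 + √(14 + 20))*((-13 + 17)*(5 + 7)) = ((0 + 3)*6 + √(14 + 20))*((-13 + 17)*(5 + 7)) = (3*6 + √34)*(4*12) = (18 + √34)*48 = 864 + 48*√34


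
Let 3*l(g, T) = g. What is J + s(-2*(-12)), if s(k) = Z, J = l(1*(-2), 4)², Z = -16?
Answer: -140/9 ≈ -15.556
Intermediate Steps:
l(g, T) = g/3
J = 4/9 (J = ((1*(-2))/3)² = ((⅓)*(-2))² = (-⅔)² = 4/9 ≈ 0.44444)
s(k) = -16
J + s(-2*(-12)) = 4/9 - 16 = -140/9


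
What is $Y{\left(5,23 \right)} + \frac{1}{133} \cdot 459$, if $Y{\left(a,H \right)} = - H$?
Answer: $- \frac{2600}{133} \approx -19.549$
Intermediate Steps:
$Y{\left(5,23 \right)} + \frac{1}{133} \cdot 459 = \left(-1\right) 23 + \frac{1}{133} \cdot 459 = -23 + \frac{1}{133} \cdot 459 = -23 + \frac{459}{133} = - \frac{2600}{133}$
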